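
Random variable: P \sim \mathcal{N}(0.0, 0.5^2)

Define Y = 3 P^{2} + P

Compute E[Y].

E[Y] = 3*E[P²] + 1*E[P]
E[P] = 0
E[P²] = Var(P) + (E[P])² = 0.25 + 0 = 0.25
E[Y] = 3*0.25 + 1*0 = 0.75

0.75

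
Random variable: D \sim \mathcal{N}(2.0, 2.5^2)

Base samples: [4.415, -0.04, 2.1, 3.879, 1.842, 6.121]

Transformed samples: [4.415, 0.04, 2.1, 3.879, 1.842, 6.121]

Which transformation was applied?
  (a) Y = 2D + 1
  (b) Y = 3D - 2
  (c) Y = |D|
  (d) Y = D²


Checking option (c) Y = |D|:
  D = 4.415 -> Y = 4.415 ✓
  D = -0.04 -> Y = 0.04 ✓
  D = 2.1 -> Y = 2.1 ✓
All samples match this transformation.

(c) |D|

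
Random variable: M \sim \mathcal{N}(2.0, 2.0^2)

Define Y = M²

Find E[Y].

Using E[X²] = Var(X) + (E[X])²:
E[M] = 2
Var(M) = 2.0^2 = 4
E[M²] = 4 + 2² = 4 + 4 = 8

8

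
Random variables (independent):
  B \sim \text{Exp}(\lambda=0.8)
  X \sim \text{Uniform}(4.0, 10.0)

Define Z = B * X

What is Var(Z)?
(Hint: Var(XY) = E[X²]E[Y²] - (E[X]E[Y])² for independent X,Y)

Var(XY) = E[X²]E[Y²] - (E[X]E[Y])²
E[B] = 1.25, Var(B) = 1.5625
E[X] = 7, Var(X) = 3
E[B²] = 1.5625 + 1.25² = 3.125
E[X²] = 3 + 7² = 52
Var(Z) = 3.125*52 - (1.25*7)²
= 162.5 - 76.5625 = 85.9375

85.9375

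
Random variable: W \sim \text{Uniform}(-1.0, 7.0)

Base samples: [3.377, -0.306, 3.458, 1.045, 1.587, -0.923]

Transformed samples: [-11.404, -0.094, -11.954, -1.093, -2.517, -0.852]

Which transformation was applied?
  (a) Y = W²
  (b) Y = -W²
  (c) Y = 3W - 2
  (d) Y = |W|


Checking option (b) Y = -W²:
  W = 3.377 -> Y = -11.404 ✓
  W = -0.306 -> Y = -0.094 ✓
  W = 3.458 -> Y = -11.954 ✓
All samples match this transformation.

(b) -W²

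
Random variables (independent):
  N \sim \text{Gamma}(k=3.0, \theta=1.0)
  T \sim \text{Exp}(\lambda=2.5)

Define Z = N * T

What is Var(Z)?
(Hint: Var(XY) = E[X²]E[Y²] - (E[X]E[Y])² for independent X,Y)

Var(XY) = E[X²]E[Y²] - (E[X]E[Y])²
E[N] = 3, Var(N) = 3
E[T] = 0.4, Var(T) = 0.16
E[N²] = 3 + 3² = 12
E[T²] = 0.16 + 0.4² = 0.32
Var(Z) = 12*0.32 - (3*0.4)²
= 3.84 - 1.44 = 2.4

2.4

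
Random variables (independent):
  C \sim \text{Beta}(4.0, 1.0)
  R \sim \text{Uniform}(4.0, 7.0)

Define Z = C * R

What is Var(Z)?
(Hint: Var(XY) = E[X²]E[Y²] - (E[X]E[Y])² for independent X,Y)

Var(XY) = E[X²]E[Y²] - (E[X]E[Y])²
E[C] = 0.8, Var(C) = 0.026666667
E[R] = 5.5, Var(R) = 0.75
E[C²] = 0.026666667 + 0.8² = 0.66666667
E[R²] = 0.75 + 5.5² = 31
Var(Z) = 0.66666667*31 - (0.8*5.5)²
= 20.666667 - 19.36 = 1.3066667

1.3066667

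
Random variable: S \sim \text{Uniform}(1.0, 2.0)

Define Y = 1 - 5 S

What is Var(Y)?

For Y = aS + b: Var(Y) = a² * Var(S)
Var(S) = (2 - 1)^2/12 = 0.083333333
Var(Y) = (-5)² * 0.083333333 = 25 * 0.083333333 = 2.0833333

2.0833333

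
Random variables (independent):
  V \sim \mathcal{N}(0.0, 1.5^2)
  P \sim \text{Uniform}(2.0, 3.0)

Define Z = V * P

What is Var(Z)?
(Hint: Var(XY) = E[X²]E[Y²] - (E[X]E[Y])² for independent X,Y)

Var(XY) = E[X²]E[Y²] - (E[X]E[Y])²
E[V] = 0, Var(V) = 2.25
E[P] = 2.5, Var(P) = 0.083333333
E[V²] = 2.25 + 0² = 2.25
E[P²] = 0.083333333 + 2.5² = 6.3333333
Var(Z) = 2.25*6.3333333 - (0*2.5)²
= 14.25 - 0 = 14.25

14.25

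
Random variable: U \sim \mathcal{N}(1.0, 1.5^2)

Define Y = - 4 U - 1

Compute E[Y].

For Y = -4U - 1:
E[Y] = -4 * E[U] - 1
E[U] = 1.0 = 1
E[Y] = -4 * 1 - 1 = -5

-5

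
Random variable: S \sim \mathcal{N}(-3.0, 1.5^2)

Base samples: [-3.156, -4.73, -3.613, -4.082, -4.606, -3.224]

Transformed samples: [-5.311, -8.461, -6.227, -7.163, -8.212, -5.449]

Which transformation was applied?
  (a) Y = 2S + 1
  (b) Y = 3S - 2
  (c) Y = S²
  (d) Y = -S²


Checking option (a) Y = 2S + 1:
  S = -3.156 -> Y = -5.311 ✓
  S = -4.73 -> Y = -8.461 ✓
  S = -3.613 -> Y = -6.227 ✓
All samples match this transformation.

(a) 2S + 1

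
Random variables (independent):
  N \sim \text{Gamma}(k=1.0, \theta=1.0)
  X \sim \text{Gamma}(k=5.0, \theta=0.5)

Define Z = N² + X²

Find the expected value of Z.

E[Z] = E[N²] + E[X²]
E[N²] = Var(N) + E[N]² = 1 + 1 = 2
E[X²] = Var(X) + E[X]² = 1.25 + 6.25 = 7.5
E[Z] = 2 + 7.5 = 9.5

9.5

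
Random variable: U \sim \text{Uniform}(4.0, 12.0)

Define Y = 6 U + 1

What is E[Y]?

For Y = 6U + 1:
E[Y] = 6 * E[U] + 1
E[U] = (4 + 12)/2 = 8
E[Y] = 6 * 8 + 1 = 49

49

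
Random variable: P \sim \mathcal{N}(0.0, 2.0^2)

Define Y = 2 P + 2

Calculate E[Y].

For Y = 2P + 2:
E[Y] = 2 * E[P] + 2
E[P] = 0.0 = 0
E[Y] = 2 * 0 + 2 = 2

2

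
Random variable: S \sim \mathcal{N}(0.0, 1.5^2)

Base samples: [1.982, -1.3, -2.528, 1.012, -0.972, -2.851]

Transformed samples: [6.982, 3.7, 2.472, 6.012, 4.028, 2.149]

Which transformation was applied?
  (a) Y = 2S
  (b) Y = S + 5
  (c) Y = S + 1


Checking option (b) Y = S + 5:
  S = 1.982 -> Y = 6.982 ✓
  S = -1.3 -> Y = 3.7 ✓
  S = -2.528 -> Y = 2.472 ✓
All samples match this transformation.

(b) S + 5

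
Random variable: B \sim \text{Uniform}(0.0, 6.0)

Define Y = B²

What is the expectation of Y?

E[B²] = Var(B) + (E[B])² = 3 + 9 = 12

12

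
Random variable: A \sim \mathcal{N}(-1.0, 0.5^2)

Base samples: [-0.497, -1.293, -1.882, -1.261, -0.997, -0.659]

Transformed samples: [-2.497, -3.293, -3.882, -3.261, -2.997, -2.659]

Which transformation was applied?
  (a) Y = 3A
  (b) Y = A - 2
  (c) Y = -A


Checking option (b) Y = A - 2:
  A = -0.497 -> Y = -2.497 ✓
  A = -1.293 -> Y = -3.293 ✓
  A = -1.882 -> Y = -3.882 ✓
All samples match this transformation.

(b) A - 2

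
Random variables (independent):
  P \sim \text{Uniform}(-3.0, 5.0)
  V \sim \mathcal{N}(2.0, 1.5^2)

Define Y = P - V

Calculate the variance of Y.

For independent RVs: Var(aX + bY) = a²Var(X) + b²Var(Y)
Var(P) = 5.3333333
Var(V) = 2.25
Var(Y) = 1²*5.3333333 + (-1)²*2.25
= 1*5.3333333 + 1*2.25 = 7.5833333

7.5833333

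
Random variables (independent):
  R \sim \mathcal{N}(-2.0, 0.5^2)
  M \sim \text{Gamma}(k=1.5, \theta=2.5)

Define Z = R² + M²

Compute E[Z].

E[Z] = E[R²] + E[M²]
E[R²] = Var(R) + E[R]² = 0.25 + 4 = 4.25
E[M²] = Var(M) + E[M]² = 9.375 + 14.0625 = 23.4375
E[Z] = 4.25 + 23.4375 = 27.6875

27.6875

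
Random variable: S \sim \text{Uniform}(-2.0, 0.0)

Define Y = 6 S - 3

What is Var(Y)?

For Y = aS + b: Var(Y) = a² * Var(S)
Var(S) = (0 + 2)^2/12 = 0.33333333
Var(Y) = 6² * 0.33333333 = 36 * 0.33333333 = 12

12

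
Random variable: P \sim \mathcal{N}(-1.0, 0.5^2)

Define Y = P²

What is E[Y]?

E[P²] = Var(P) + (E[P])² = 0.25 + 1 = 1.25

1.25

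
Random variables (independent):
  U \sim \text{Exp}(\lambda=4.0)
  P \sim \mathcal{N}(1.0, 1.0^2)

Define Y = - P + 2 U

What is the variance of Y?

For independent RVs: Var(aX + bY) = a²Var(X) + b²Var(Y)
Var(U) = 0.0625
Var(P) = 1
Var(Y) = 2²*0.0625 + (-1)²*1
= 4*0.0625 + 1*1 = 1.25

1.25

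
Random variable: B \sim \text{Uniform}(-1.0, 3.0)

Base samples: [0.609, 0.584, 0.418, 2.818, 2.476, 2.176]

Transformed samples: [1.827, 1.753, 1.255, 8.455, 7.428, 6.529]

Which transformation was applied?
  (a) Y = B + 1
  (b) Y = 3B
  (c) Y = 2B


Checking option (b) Y = 3B:
  B = 0.609 -> Y = 1.827 ✓
  B = 0.584 -> Y = 1.753 ✓
  B = 0.418 -> Y = 1.255 ✓
All samples match this transformation.

(b) 3B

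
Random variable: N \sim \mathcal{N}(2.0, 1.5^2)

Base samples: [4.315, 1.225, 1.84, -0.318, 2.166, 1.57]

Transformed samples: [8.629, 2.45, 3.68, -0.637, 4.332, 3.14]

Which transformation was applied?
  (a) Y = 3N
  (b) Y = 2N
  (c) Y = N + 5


Checking option (b) Y = 2N:
  N = 4.315 -> Y = 8.629 ✓
  N = 1.225 -> Y = 2.45 ✓
  N = 1.84 -> Y = 3.68 ✓
All samples match this transformation.

(b) 2N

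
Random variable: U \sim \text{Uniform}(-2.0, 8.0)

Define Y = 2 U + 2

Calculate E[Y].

For Y = 2U + 2:
E[Y] = 2 * E[U] + 2
E[U] = (-2 + 8)/2 = 3
E[Y] = 2 * 3 + 2 = 8

8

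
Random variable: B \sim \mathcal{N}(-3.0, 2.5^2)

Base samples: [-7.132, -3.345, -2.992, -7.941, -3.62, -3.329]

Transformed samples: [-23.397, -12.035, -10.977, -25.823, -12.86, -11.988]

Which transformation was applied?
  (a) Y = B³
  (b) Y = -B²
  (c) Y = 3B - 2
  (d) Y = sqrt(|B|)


Checking option (c) Y = 3B - 2:
  B = -7.132 -> Y = -23.397 ✓
  B = -3.345 -> Y = -12.035 ✓
  B = -2.992 -> Y = -10.977 ✓
All samples match this transformation.

(c) 3B - 2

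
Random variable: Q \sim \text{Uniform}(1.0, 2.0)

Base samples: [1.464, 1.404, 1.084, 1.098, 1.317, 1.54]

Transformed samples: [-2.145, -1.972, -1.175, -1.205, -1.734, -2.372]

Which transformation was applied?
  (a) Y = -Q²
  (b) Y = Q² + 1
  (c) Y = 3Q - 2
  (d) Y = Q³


Checking option (a) Y = -Q²:
  Q = 1.464 -> Y = -2.145 ✓
  Q = 1.404 -> Y = -1.972 ✓
  Q = 1.084 -> Y = -1.175 ✓
All samples match this transformation.

(a) -Q²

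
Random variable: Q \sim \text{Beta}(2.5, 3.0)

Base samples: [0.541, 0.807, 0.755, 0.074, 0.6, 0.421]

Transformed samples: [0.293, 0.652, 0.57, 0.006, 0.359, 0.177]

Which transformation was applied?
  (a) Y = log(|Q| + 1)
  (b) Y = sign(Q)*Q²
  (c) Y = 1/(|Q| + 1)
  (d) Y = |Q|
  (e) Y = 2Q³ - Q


Checking option (b) Y = sign(Q)*Q²:
  Q = 0.541 -> Y = 0.293 ✓
  Q = 0.807 -> Y = 0.652 ✓
  Q = 0.755 -> Y = 0.57 ✓
All samples match this transformation.

(b) sign(Q)*Q²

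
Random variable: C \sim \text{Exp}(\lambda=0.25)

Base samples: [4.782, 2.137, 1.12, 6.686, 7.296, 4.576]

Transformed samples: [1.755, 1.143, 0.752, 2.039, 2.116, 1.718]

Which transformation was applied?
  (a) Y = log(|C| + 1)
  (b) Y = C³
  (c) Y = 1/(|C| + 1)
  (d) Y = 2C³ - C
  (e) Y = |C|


Checking option (a) Y = log(|C| + 1):
  C = 4.782 -> Y = 1.755 ✓
  C = 2.137 -> Y = 1.143 ✓
  C = 1.12 -> Y = 0.752 ✓
All samples match this transformation.

(a) log(|C| + 1)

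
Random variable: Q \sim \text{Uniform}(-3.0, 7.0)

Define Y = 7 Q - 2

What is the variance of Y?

For Y = aQ + b: Var(Y) = a² * Var(Q)
Var(Q) = (7 + 3)^2/12 = 8.3333333
Var(Y) = 7² * 8.3333333 = 49 * 8.3333333 = 408.33333

408.33333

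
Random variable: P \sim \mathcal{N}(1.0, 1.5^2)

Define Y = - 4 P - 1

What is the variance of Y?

For Y = aP + b: Var(Y) = a² * Var(P)
Var(P) = 1.5^2 = 2.25
Var(Y) = (-4)² * 2.25 = 16 * 2.25 = 36

36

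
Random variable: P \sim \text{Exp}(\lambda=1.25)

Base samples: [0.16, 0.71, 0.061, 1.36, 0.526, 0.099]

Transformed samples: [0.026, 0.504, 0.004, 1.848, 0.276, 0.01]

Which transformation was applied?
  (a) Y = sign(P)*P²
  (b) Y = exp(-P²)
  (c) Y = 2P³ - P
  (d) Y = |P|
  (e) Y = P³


Checking option (a) Y = sign(P)*P²:
  P = 0.16 -> Y = 0.026 ✓
  P = 0.71 -> Y = 0.504 ✓
  P = 0.061 -> Y = 0.004 ✓
All samples match this transformation.

(a) sign(P)*P²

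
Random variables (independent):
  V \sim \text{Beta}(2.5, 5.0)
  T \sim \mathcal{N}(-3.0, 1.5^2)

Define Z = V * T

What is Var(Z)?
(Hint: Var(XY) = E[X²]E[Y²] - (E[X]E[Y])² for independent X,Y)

Var(XY) = E[X²]E[Y²] - (E[X]E[Y])²
E[V] = 0.33333333, Var(V) = 0.026143791
E[T] = -3, Var(T) = 2.25
E[V²] = 0.026143791 + 0.33333333² = 0.1372549
E[T²] = 2.25 + (-3)² = 11.25
Var(Z) = 0.1372549*11.25 - (0.33333333*(-3))²
= 1.5441176 - 1 = 0.54411765

0.54411765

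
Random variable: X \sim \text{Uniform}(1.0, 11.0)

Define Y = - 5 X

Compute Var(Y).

For Y = aX + b: Var(Y) = a² * Var(X)
Var(X) = (11 - 1)^2/12 = 8.3333333
Var(Y) = (-5)² * 8.3333333 = 25 * 8.3333333 = 208.33333

208.33333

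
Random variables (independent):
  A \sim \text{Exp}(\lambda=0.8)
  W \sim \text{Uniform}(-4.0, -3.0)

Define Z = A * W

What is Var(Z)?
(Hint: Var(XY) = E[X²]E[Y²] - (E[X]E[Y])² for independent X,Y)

Var(XY) = E[X²]E[Y²] - (E[X]E[Y])²
E[A] = 1.25, Var(A) = 1.5625
E[W] = -3.5, Var(W) = 0.083333333
E[A²] = 1.5625 + 1.25² = 3.125
E[W²] = 0.083333333 + (-3.5)² = 12.333333
Var(Z) = 3.125*12.333333 - (1.25*(-3.5))²
= 38.541667 - 19.140625 = 19.401042

19.401042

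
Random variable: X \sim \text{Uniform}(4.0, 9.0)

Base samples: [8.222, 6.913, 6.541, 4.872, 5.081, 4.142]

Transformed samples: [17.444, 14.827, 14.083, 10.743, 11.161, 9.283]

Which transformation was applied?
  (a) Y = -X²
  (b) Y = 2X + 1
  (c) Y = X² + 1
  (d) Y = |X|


Checking option (b) Y = 2X + 1:
  X = 8.222 -> Y = 17.444 ✓
  X = 6.913 -> Y = 14.827 ✓
  X = 6.541 -> Y = 14.083 ✓
All samples match this transformation.

(b) 2X + 1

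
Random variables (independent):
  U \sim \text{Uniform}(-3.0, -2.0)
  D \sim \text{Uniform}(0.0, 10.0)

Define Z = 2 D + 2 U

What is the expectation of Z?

E[Z] = 2*E[U] + 2*E[D]
E[U] = -2.5
E[D] = 5
E[Z] = 2*(-2.5) + 2*5 = 5

5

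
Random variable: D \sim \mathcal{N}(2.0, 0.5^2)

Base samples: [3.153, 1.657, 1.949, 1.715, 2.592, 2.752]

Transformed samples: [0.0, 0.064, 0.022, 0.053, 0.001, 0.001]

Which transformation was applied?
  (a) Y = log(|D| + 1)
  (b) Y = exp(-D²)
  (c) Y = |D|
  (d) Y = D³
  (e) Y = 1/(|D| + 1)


Checking option (b) Y = exp(-D²):
  D = 3.153 -> Y = 0.0 ✓
  D = 1.657 -> Y = 0.064 ✓
  D = 1.949 -> Y = 0.022 ✓
All samples match this transformation.

(b) exp(-D²)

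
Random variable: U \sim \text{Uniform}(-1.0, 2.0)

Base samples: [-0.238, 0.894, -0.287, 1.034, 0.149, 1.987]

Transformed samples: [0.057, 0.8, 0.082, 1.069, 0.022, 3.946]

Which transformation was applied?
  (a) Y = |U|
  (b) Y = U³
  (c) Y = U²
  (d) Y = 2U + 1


Checking option (c) Y = U²:
  U = -0.238 -> Y = 0.057 ✓
  U = 0.894 -> Y = 0.8 ✓
  U = -0.287 -> Y = 0.082 ✓
All samples match this transformation.

(c) U²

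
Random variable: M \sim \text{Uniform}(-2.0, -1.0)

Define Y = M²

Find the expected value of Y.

E[M²] = Var(M) + (E[M])² = 0.083333333 + 2.25 = 2.3333333

2.3333333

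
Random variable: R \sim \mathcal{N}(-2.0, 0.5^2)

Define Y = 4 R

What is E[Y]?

For Y = 4R:
E[Y] = 4 * E[R]
E[R] = -2.0 = -2
E[Y] = 4 * (-2) = -8

-8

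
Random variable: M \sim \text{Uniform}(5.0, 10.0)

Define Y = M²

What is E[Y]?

E[M²] = Var(M) + (E[M])² = 2.0833333 + 56.25 = 58.333333

58.333333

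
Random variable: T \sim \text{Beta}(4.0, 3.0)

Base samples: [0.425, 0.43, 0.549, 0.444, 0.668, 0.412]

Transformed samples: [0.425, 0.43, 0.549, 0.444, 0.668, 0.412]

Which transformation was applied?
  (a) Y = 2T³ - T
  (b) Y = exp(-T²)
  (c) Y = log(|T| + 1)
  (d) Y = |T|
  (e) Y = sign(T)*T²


Checking option (d) Y = |T|:
  T = 0.425 -> Y = 0.425 ✓
  T = 0.43 -> Y = 0.43 ✓
  T = 0.549 -> Y = 0.549 ✓
All samples match this transformation.

(d) |T|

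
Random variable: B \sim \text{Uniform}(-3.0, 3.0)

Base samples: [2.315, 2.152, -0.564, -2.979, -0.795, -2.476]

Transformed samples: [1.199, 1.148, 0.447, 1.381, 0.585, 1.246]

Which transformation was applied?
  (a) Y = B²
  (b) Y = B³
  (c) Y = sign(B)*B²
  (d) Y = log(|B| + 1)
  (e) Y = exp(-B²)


Checking option (d) Y = log(|B| + 1):
  B = 2.315 -> Y = 1.199 ✓
  B = 2.152 -> Y = 1.148 ✓
  B = -0.564 -> Y = 0.447 ✓
All samples match this transformation.

(d) log(|B| + 1)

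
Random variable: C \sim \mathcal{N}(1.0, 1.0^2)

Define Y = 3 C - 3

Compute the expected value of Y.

For Y = 3C - 3:
E[Y] = 3 * E[C] - 3
E[C] = 1.0 = 1
E[Y] = 3 * 1 - 3 = 0

0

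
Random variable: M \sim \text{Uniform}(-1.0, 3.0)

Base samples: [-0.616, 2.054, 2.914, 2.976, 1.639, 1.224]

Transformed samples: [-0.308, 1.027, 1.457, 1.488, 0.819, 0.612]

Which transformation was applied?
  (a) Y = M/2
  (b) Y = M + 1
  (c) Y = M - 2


Checking option (a) Y = M/2:
  M = -0.616 -> Y = -0.308 ✓
  M = 2.054 -> Y = 1.027 ✓
  M = 2.914 -> Y = 1.457 ✓
All samples match this transformation.

(a) M/2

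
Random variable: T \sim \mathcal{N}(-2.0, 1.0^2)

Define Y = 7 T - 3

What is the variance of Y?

For Y = aT + b: Var(Y) = a² * Var(T)
Var(T) = 1.0^2 = 1
Var(Y) = 7² * 1 = 49 * 1 = 49

49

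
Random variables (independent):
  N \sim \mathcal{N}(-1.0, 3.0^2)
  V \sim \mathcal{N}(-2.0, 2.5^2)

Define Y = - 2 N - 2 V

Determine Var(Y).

For independent RVs: Var(aX + bY) = a²Var(X) + b²Var(Y)
Var(N) = 9
Var(V) = 6.25
Var(Y) = (-2)²*9 + (-2)²*6.25
= 4*9 + 4*6.25 = 61

61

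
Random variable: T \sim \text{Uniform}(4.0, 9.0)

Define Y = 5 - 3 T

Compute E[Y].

For Y = -3T + 5:
E[Y] = -3 * E[T] + 5
E[T] = (4 + 9)/2 = 6.5
E[Y] = -3 * 6.5 + 5 = -14.5

-14.5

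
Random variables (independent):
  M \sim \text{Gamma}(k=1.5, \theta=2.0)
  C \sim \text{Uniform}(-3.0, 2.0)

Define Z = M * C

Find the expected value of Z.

For independent RVs: E[XY] = E[X]*E[Y]
E[M] = 3
E[C] = -0.5
E[Z] = 3 * (-0.5) = -1.5

-1.5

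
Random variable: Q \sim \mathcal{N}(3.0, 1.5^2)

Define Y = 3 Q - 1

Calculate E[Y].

For Y = 3Q - 1:
E[Y] = 3 * E[Q] - 1
E[Q] = 3.0 = 3
E[Y] = 3 * 3 - 1 = 8

8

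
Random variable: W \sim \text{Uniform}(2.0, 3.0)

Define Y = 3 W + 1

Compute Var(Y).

For Y = aW + b: Var(Y) = a² * Var(W)
Var(W) = (3 - 2)^2/12 = 0.083333333
Var(Y) = 3² * 0.083333333 = 9 * 0.083333333 = 0.75

0.75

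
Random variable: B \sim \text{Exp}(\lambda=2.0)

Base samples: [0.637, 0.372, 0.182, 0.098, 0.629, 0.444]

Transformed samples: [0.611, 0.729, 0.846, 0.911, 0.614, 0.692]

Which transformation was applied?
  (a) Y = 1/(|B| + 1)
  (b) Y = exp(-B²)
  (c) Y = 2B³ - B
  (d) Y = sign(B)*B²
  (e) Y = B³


Checking option (a) Y = 1/(|B| + 1):
  B = 0.637 -> Y = 0.611 ✓
  B = 0.372 -> Y = 0.729 ✓
  B = 0.182 -> Y = 0.846 ✓
All samples match this transformation.

(a) 1/(|B| + 1)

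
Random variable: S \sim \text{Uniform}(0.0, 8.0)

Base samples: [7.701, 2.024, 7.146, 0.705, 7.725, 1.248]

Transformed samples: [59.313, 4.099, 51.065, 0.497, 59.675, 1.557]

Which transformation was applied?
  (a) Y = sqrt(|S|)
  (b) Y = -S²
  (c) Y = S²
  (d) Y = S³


Checking option (c) Y = S²:
  S = 7.701 -> Y = 59.313 ✓
  S = 2.024 -> Y = 4.099 ✓
  S = 7.146 -> Y = 51.065 ✓
All samples match this transformation.

(c) S²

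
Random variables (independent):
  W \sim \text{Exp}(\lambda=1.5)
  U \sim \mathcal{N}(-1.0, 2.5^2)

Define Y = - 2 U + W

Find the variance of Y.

For independent RVs: Var(aX + bY) = a²Var(X) + b²Var(Y)
Var(W) = 0.44444444
Var(U) = 6.25
Var(Y) = 1²*0.44444444 + (-2)²*6.25
= 1*0.44444444 + 4*6.25 = 25.444444

25.444444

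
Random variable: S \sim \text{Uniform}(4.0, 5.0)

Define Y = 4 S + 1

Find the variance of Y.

For Y = aS + b: Var(Y) = a² * Var(S)
Var(S) = (5 - 4)^2/12 = 0.083333333
Var(Y) = 4² * 0.083333333 = 16 * 0.083333333 = 1.3333333

1.3333333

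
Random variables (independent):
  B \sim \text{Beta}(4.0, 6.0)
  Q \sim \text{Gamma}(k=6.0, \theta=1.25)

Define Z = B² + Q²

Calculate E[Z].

E[Z] = E[B²] + E[Q²]
E[B²] = Var(B) + E[B]² = 0.021818182 + 0.16 = 0.18181818
E[Q²] = Var(Q) + E[Q]² = 9.375 + 56.25 = 65.625
E[Z] = 0.18181818 + 65.625 = 65.806818

65.806818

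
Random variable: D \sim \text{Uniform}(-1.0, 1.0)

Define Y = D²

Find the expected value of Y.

Using E[X²] = Var(X) + (E[X])²:
E[D] = 0
Var(D) = (1 + 1)^2/12 = 0.33333333
E[D²] = 0.33333333 + 0² = 0.33333333 + 0 = 0.33333333

0.33333333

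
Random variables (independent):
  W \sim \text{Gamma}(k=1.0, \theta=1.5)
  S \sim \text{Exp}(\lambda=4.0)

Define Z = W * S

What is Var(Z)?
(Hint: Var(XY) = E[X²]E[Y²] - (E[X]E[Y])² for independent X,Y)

Var(XY) = E[X²]E[Y²] - (E[X]E[Y])²
E[W] = 1.5, Var(W) = 2.25
E[S] = 0.25, Var(S) = 0.0625
E[W²] = 2.25 + 1.5² = 4.5
E[S²] = 0.0625 + 0.25² = 0.125
Var(Z) = 4.5*0.125 - (1.5*0.25)²
= 0.5625 - 0.140625 = 0.421875

0.421875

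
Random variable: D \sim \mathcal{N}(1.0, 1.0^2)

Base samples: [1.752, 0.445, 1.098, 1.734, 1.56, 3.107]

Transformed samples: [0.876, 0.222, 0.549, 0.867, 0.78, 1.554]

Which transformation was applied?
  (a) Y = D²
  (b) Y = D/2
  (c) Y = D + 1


Checking option (b) Y = D/2:
  D = 1.752 -> Y = 0.876 ✓
  D = 0.445 -> Y = 0.222 ✓
  D = 1.098 -> Y = 0.549 ✓
All samples match this transformation.

(b) D/2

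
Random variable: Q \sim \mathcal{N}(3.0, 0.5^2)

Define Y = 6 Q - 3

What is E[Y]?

For Y = 6Q - 3:
E[Y] = 6 * E[Q] - 3
E[Q] = 3.0 = 3
E[Y] = 6 * 3 - 3 = 15

15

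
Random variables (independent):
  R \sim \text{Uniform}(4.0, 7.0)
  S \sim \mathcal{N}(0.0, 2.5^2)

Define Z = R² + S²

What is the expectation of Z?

E[Z] = E[R²] + E[S²]
E[R²] = Var(R) + E[R]² = 0.75 + 30.25 = 31
E[S²] = Var(S) + E[S]² = 6.25 + 0 = 6.25
E[Z] = 31 + 6.25 = 37.25

37.25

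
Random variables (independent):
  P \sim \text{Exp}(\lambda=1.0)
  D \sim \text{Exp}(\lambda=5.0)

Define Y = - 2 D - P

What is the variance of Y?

For independent RVs: Var(aX + bY) = a²Var(X) + b²Var(Y)
Var(P) = 1
Var(D) = 0.04
Var(Y) = (-1)²*1 + (-2)²*0.04
= 1*1 + 4*0.04 = 1.16

1.16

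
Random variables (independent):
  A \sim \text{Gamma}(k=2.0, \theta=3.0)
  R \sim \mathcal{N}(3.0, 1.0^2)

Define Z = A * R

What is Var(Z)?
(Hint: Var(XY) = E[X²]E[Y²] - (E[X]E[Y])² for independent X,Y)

Var(XY) = E[X²]E[Y²] - (E[X]E[Y])²
E[A] = 6, Var(A) = 18
E[R] = 3, Var(R) = 1
E[A²] = 18 + 6² = 54
E[R²] = 1 + 3² = 10
Var(Z) = 54*10 - (6*3)²
= 540 - 324 = 216

216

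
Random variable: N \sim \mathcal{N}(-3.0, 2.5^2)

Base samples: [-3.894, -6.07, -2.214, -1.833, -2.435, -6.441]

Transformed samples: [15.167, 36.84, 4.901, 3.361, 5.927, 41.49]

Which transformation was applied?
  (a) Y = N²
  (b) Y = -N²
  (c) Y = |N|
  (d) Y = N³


Checking option (a) Y = N²:
  N = -3.894 -> Y = 15.167 ✓
  N = -6.07 -> Y = 36.84 ✓
  N = -2.214 -> Y = 4.901 ✓
All samples match this transformation.

(a) N²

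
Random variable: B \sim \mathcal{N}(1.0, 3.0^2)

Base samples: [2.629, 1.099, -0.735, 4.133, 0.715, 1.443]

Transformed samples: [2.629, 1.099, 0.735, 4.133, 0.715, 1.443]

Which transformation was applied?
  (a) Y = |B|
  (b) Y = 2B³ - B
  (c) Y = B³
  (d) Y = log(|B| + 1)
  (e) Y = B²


Checking option (a) Y = |B|:
  B = 2.629 -> Y = 2.629 ✓
  B = 1.099 -> Y = 1.099 ✓
  B = -0.735 -> Y = 0.735 ✓
All samples match this transformation.

(a) |B|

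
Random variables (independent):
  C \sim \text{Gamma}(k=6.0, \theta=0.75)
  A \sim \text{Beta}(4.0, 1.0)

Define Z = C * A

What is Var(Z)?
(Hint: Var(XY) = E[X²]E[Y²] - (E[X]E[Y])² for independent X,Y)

Var(XY) = E[X²]E[Y²] - (E[X]E[Y])²
E[C] = 4.5, Var(C) = 3.375
E[A] = 0.8, Var(A) = 0.026666667
E[C²] = 3.375 + 4.5² = 23.625
E[A²] = 0.026666667 + 0.8² = 0.66666667
Var(Z) = 23.625*0.66666667 - (4.5*0.8)²
= 15.75 - 12.96 = 2.79

2.79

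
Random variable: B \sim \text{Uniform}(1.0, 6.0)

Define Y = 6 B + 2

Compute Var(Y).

For Y = aB + b: Var(Y) = a² * Var(B)
Var(B) = (6 - 1)^2/12 = 2.0833333
Var(Y) = 6² * 2.0833333 = 36 * 2.0833333 = 75

75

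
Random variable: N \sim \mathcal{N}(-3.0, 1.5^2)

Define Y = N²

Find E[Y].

E[N²] = Var(N) + (E[N])² = 2.25 + 9 = 11.25

11.25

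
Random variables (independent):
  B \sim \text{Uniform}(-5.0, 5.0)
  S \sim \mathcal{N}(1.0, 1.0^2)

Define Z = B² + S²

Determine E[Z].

E[Z] = E[B²] + E[S²]
E[B²] = Var(B) + E[B]² = 8.3333333 + 0 = 8.3333333
E[S²] = Var(S) + E[S]² = 1 + 1 = 2
E[Z] = 8.3333333 + 2 = 10.333333

10.333333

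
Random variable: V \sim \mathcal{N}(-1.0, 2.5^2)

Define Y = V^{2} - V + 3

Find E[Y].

E[Y] = 1*E[V²] - 1*E[V] + 3
E[V] = -1
E[V²] = Var(V) + (E[V])² = 6.25 + 1 = 7.25
E[Y] = 1*7.25 - 1*(-1) + 3 = 11.25

11.25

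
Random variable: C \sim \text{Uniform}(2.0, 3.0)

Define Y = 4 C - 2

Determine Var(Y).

For Y = aC + b: Var(Y) = a² * Var(C)
Var(C) = (3 - 2)^2/12 = 0.083333333
Var(Y) = 4² * 0.083333333 = 16 * 0.083333333 = 1.3333333

1.3333333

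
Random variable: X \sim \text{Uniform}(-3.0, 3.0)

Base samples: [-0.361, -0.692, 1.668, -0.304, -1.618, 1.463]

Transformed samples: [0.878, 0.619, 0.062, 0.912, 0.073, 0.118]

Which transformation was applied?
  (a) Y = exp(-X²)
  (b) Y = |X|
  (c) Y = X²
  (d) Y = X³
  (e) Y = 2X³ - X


Checking option (a) Y = exp(-X²):
  X = -0.361 -> Y = 0.878 ✓
  X = -0.692 -> Y = 0.619 ✓
  X = 1.668 -> Y = 0.062 ✓
All samples match this transformation.

(a) exp(-X²)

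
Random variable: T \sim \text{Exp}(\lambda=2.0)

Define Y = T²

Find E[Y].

E[T²] = Var(T) + (E[T])² = 0.25 + 0.25 = 0.5

0.5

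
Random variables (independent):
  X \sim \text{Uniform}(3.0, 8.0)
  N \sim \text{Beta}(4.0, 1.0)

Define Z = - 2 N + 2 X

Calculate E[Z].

E[Z] = 2*E[X] - 2*E[N]
E[X] = 5.5
E[N] = 0.8
E[Z] = 2*5.5 - 2*0.8 = 9.4

9.4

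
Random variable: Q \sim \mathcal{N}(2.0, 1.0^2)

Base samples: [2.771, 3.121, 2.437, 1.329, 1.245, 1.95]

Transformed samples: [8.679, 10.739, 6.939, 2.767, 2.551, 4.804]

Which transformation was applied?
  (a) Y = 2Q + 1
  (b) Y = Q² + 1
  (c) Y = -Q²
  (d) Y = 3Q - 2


Checking option (b) Y = Q² + 1:
  Q = 2.771 -> Y = 8.679 ✓
  Q = 3.121 -> Y = 10.739 ✓
  Q = 2.437 -> Y = 6.939 ✓
All samples match this transformation.

(b) Q² + 1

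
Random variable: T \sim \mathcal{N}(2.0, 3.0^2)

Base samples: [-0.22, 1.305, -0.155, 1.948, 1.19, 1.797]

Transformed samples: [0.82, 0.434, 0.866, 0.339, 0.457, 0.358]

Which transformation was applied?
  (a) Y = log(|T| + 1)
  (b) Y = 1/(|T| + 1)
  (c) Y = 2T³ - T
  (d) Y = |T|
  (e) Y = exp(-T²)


Checking option (b) Y = 1/(|T| + 1):
  T = -0.22 -> Y = 0.82 ✓
  T = 1.305 -> Y = 0.434 ✓
  T = -0.155 -> Y = 0.866 ✓
All samples match this transformation.

(b) 1/(|T| + 1)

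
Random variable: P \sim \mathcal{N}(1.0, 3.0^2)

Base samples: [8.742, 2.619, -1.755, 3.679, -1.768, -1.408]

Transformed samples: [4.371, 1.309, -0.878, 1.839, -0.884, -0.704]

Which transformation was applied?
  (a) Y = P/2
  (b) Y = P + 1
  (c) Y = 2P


Checking option (a) Y = P/2:
  P = 8.742 -> Y = 4.371 ✓
  P = 2.619 -> Y = 1.309 ✓
  P = -1.755 -> Y = -0.878 ✓
All samples match this transformation.

(a) P/2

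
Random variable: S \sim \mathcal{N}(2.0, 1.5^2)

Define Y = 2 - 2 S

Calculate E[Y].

For Y = -2S + 2:
E[Y] = -2 * E[S] + 2
E[S] = 2.0 = 2
E[Y] = -2 * 2 + 2 = -2

-2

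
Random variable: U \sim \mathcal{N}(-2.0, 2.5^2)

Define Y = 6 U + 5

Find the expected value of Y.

For Y = 6U + 5:
E[Y] = 6 * E[U] + 5
E[U] = -2.0 = -2
E[Y] = 6 * (-2) + 5 = -7

-7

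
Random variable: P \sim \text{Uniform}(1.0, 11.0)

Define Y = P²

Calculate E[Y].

E[P²] = Var(P) + (E[P])² = 8.3333333 + 36 = 44.333333

44.333333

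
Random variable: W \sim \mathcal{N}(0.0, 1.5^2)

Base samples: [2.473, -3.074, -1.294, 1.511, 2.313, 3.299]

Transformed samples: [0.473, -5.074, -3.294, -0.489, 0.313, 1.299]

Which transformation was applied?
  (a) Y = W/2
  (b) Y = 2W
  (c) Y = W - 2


Checking option (c) Y = W - 2:
  W = 2.473 -> Y = 0.473 ✓
  W = -3.074 -> Y = -5.074 ✓
  W = -1.294 -> Y = -3.294 ✓
All samples match this transformation.

(c) W - 2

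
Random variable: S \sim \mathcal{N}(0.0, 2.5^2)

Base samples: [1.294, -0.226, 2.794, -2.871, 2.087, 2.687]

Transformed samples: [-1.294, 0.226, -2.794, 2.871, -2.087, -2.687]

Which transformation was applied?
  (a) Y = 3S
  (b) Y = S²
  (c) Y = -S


Checking option (c) Y = -S:
  S = 1.294 -> Y = -1.294 ✓
  S = -0.226 -> Y = 0.226 ✓
  S = 2.794 -> Y = -2.794 ✓
All samples match this transformation.

(c) -S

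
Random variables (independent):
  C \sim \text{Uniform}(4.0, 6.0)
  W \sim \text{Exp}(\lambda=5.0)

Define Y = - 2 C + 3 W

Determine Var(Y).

For independent RVs: Var(aX + bY) = a²Var(X) + b²Var(Y)
Var(C) = 0.33333333
Var(W) = 0.04
Var(Y) = (-2)²*0.33333333 + 3²*0.04
= 4*0.33333333 + 9*0.04 = 1.6933333

1.6933333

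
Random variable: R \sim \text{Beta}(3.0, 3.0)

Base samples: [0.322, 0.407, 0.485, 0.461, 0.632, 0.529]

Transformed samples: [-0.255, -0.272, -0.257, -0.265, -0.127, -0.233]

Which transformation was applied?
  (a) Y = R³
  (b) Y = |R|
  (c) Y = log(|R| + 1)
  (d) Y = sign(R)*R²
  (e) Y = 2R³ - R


Checking option (e) Y = 2R³ - R:
  R = 0.322 -> Y = -0.255 ✓
  R = 0.407 -> Y = -0.272 ✓
  R = 0.485 -> Y = -0.257 ✓
All samples match this transformation.

(e) 2R³ - R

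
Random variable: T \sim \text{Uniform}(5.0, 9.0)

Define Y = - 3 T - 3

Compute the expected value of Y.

For Y = -3T - 3:
E[Y] = -3 * E[T] - 3
E[T] = (5 + 9)/2 = 7
E[Y] = -3 * 7 - 3 = -24

-24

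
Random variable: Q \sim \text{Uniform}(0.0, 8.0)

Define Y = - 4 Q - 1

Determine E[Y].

For Y = -4Q - 1:
E[Y] = -4 * E[Q] - 1
E[Q] = (0 + 8)/2 = 4
E[Y] = -4 * 4 - 1 = -17

-17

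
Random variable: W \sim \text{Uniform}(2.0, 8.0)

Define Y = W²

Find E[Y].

Using E[X²] = Var(X) + (E[X])²:
E[W] = 5
Var(W) = (8 - 2)^2/12 = 3
E[W²] = 3 + 5² = 3 + 25 = 28

28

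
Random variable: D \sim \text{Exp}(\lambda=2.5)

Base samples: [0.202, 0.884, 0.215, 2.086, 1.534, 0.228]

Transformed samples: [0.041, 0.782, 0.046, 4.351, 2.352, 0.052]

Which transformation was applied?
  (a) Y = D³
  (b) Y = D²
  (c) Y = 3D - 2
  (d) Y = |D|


Checking option (b) Y = D²:
  D = 0.202 -> Y = 0.041 ✓
  D = 0.884 -> Y = 0.782 ✓
  D = 0.215 -> Y = 0.046 ✓
All samples match this transformation.

(b) D²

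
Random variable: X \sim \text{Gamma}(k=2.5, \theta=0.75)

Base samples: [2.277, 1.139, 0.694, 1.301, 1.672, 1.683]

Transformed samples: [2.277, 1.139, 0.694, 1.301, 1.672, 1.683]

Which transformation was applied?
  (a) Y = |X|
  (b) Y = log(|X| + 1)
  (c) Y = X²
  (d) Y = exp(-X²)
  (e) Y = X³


Checking option (a) Y = |X|:
  X = 2.277 -> Y = 2.277 ✓
  X = 1.139 -> Y = 1.139 ✓
  X = 0.694 -> Y = 0.694 ✓
All samples match this transformation.

(a) |X|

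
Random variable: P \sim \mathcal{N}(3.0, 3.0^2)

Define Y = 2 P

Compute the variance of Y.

For Y = aP + b: Var(Y) = a² * Var(P)
Var(P) = 3.0^2 = 9
Var(Y) = 2² * 9 = 4 * 9 = 36

36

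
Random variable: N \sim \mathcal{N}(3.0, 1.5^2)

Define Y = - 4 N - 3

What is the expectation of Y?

For Y = -4N - 3:
E[Y] = -4 * E[N] - 3
E[N] = 3.0 = 3
E[Y] = -4 * 3 - 3 = -15

-15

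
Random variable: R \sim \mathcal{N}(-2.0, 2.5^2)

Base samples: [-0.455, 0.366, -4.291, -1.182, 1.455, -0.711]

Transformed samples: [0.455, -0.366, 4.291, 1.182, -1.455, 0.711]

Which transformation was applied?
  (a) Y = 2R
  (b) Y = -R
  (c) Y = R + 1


Checking option (b) Y = -R:
  R = -0.455 -> Y = 0.455 ✓
  R = 0.366 -> Y = -0.366 ✓
  R = -4.291 -> Y = 4.291 ✓
All samples match this transformation.

(b) -R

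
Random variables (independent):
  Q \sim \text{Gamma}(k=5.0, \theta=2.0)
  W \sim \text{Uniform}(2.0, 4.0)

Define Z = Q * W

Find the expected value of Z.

For independent RVs: E[XY] = E[X]*E[Y]
E[Q] = 10
E[W] = 3
E[Z] = 10 * 3 = 30

30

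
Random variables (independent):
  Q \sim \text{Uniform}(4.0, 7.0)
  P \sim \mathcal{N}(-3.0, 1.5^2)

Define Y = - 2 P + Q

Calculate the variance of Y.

For independent RVs: Var(aX + bY) = a²Var(X) + b²Var(Y)
Var(Q) = 0.75
Var(P) = 2.25
Var(Y) = 1²*0.75 + (-2)²*2.25
= 1*0.75 + 4*2.25 = 9.75

9.75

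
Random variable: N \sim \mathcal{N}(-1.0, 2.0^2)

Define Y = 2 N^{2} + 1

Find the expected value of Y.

E[Y] = 2*E[N²] + 1
E[N] = -1
E[N²] = Var(N) + (E[N])² = 4 + 1 = 5
E[Y] = 2*5 + 1 = 11

11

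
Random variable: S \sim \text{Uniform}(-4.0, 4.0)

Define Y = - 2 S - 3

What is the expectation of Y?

For Y = -2S - 3:
E[Y] = -2 * E[S] - 3
E[S] = (-4 + 4)/2 = 0
E[Y] = -2 * 0 - 3 = -3

-3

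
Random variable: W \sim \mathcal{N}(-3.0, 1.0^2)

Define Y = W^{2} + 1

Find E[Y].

E[Y] = 1*E[W²] + 1
E[W] = -3
E[W²] = Var(W) + (E[W])² = 1 + 9 = 10
E[Y] = 1*10 + 1 = 11

11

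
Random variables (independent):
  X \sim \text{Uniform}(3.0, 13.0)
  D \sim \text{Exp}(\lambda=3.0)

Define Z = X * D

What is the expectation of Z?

For independent RVs: E[XY] = E[X]*E[Y]
E[X] = 8
E[D] = 0.33333333
E[Z] = 8 * 0.33333333 = 2.6666667

2.6666667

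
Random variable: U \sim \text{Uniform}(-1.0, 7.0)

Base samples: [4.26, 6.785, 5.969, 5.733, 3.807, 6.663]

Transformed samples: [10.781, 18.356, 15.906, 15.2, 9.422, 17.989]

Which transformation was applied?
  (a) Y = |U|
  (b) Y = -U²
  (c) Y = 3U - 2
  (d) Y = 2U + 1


Checking option (c) Y = 3U - 2:
  U = 4.26 -> Y = 10.781 ✓
  U = 6.785 -> Y = 18.356 ✓
  U = 5.969 -> Y = 15.906 ✓
All samples match this transformation.

(c) 3U - 2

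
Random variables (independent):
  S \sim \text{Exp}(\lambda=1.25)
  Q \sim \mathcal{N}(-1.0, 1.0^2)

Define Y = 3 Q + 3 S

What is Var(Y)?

For independent RVs: Var(aX + bY) = a²Var(X) + b²Var(Y)
Var(S) = 0.64
Var(Q) = 1
Var(Y) = 3²*0.64 + 3²*1
= 9*0.64 + 9*1 = 14.76

14.76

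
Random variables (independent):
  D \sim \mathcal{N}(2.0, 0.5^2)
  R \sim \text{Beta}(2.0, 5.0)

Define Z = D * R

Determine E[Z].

For independent RVs: E[XY] = E[X]*E[Y]
E[D] = 2
E[R] = 0.28571429
E[Z] = 2 * 0.28571429 = 0.57142857

0.57142857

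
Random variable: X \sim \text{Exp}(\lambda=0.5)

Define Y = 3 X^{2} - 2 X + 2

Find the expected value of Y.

E[Y] = 3*E[X²] - 2*E[X] + 2
E[X] = 2
E[X²] = Var(X) + (E[X])² = 4 + 4 = 8
E[Y] = 3*8 - 2*2 + 2 = 22

22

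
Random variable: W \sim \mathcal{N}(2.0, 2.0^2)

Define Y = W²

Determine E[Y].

Using E[X²] = Var(X) + (E[X])²:
E[W] = 2
Var(W) = 2.0^2 = 4
E[W²] = 4 + 2² = 4 + 4 = 8

8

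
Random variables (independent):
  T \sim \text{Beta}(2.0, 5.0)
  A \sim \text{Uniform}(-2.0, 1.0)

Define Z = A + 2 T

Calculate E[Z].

E[Z] = 2*E[T] + 1*E[A]
E[T] = 0.28571429
E[A] = -0.5
E[Z] = 2*0.28571429 + 1*(-0.5) = 0.071428571

0.071428571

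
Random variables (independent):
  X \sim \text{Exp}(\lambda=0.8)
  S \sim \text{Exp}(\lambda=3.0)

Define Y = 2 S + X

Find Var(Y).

For independent RVs: Var(aX + bY) = a²Var(X) + b²Var(Y)
Var(X) = 1.5625
Var(S) = 0.11111111
Var(Y) = 1²*1.5625 + 2²*0.11111111
= 1*1.5625 + 4*0.11111111 = 2.0069444

2.0069444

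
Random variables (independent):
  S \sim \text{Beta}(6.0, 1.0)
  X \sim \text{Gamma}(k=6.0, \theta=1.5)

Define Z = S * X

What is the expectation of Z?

For independent RVs: E[XY] = E[X]*E[Y]
E[S] = 0.85714286
E[X] = 9
E[Z] = 0.85714286 * 9 = 7.7142857

7.7142857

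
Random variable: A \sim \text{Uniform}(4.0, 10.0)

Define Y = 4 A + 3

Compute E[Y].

For Y = 4A + 3:
E[Y] = 4 * E[A] + 3
E[A] = (4 + 10)/2 = 7
E[Y] = 4 * 7 + 3 = 31

31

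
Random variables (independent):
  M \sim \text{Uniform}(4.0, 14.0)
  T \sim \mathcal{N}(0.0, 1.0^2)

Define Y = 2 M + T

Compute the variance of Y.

For independent RVs: Var(aX + bY) = a²Var(X) + b²Var(Y)
Var(M) = 8.3333333
Var(T) = 1
Var(Y) = 2²*8.3333333 + 1²*1
= 4*8.3333333 + 1*1 = 34.333333

34.333333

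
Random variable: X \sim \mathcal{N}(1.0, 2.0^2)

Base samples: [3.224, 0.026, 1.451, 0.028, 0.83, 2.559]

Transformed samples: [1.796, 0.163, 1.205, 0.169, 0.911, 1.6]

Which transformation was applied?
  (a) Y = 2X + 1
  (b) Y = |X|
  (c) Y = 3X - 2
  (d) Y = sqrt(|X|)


Checking option (d) Y = sqrt(|X|):
  X = 3.224 -> Y = 1.796 ✓
  X = 0.026 -> Y = 0.163 ✓
  X = 1.451 -> Y = 1.205 ✓
All samples match this transformation.

(d) sqrt(|X|)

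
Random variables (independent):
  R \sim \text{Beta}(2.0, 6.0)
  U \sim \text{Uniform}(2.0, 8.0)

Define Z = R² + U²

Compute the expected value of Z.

E[Z] = E[R²] + E[U²]
E[R²] = Var(R) + E[R]² = 0.020833333 + 0.0625 = 0.083333333
E[U²] = Var(U) + E[U]² = 3 + 25 = 28
E[Z] = 0.083333333 + 28 = 28.083333

28.083333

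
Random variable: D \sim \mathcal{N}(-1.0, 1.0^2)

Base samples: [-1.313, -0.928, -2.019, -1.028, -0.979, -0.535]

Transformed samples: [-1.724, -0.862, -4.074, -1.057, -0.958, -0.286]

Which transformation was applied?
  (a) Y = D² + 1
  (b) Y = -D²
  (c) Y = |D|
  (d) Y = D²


Checking option (b) Y = -D²:
  D = -1.313 -> Y = -1.724 ✓
  D = -0.928 -> Y = -0.862 ✓
  D = -2.019 -> Y = -4.074 ✓
All samples match this transformation.

(b) -D²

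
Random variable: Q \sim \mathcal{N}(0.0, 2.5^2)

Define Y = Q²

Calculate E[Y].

Using E[X²] = Var(X) + (E[X])²:
E[Q] = 0
Var(Q) = 2.5^2 = 6.25
E[Q²] = 6.25 + 0² = 6.25 + 0 = 6.25

6.25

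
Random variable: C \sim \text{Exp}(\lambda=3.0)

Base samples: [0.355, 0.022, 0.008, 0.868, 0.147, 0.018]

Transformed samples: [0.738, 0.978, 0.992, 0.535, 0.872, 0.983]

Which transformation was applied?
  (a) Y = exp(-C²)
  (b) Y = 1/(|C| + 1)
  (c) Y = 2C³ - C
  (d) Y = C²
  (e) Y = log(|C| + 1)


Checking option (b) Y = 1/(|C| + 1):
  C = 0.355 -> Y = 0.738 ✓
  C = 0.022 -> Y = 0.978 ✓
  C = 0.008 -> Y = 0.992 ✓
All samples match this transformation.

(b) 1/(|C| + 1)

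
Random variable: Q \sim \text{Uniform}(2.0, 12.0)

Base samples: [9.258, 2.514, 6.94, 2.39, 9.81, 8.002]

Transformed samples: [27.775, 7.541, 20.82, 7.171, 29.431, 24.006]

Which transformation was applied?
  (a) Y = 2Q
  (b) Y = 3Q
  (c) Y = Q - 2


Checking option (b) Y = 3Q:
  Q = 9.258 -> Y = 27.775 ✓
  Q = 2.514 -> Y = 7.541 ✓
  Q = 6.94 -> Y = 20.82 ✓
All samples match this transformation.

(b) 3Q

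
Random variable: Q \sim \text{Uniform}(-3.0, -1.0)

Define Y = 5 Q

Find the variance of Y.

For Y = aQ + b: Var(Y) = a² * Var(Q)
Var(Q) = (-1 + 3)^2/12 = 0.33333333
Var(Y) = 5² * 0.33333333 = 25 * 0.33333333 = 8.3333333

8.3333333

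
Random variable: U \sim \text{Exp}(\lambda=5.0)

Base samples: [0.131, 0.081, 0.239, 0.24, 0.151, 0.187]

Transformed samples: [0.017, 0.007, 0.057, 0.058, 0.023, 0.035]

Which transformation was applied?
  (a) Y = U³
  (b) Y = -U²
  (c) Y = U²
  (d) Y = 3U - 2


Checking option (c) Y = U²:
  U = 0.131 -> Y = 0.017 ✓
  U = 0.081 -> Y = 0.007 ✓
  U = 0.239 -> Y = 0.057 ✓
All samples match this transformation.

(c) U²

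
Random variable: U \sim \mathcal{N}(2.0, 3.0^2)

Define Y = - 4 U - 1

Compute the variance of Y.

For Y = aU + b: Var(Y) = a² * Var(U)
Var(U) = 3.0^2 = 9
Var(Y) = (-4)² * 9 = 16 * 9 = 144

144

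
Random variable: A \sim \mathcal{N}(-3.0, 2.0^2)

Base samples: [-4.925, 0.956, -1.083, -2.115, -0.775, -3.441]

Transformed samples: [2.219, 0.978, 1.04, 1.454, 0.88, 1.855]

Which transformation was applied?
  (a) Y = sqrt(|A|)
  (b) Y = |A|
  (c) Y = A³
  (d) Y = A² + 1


Checking option (a) Y = sqrt(|A|):
  A = -4.925 -> Y = 2.219 ✓
  A = 0.956 -> Y = 0.978 ✓
  A = -1.083 -> Y = 1.04 ✓
All samples match this transformation.

(a) sqrt(|A|)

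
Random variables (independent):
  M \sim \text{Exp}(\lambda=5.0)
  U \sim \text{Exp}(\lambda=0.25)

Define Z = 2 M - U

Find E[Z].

E[Z] = 2*E[M] - 1*E[U]
E[M] = 0.2
E[U] = 4
E[Z] = 2*0.2 - 1*4 = -3.6

-3.6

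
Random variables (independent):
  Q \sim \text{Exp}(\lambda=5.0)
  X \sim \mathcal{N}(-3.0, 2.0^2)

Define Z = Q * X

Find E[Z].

For independent RVs: E[XY] = E[X]*E[Y]
E[Q] = 0.2
E[X] = -3
E[Z] = 0.2 * (-3) = -0.6

-0.6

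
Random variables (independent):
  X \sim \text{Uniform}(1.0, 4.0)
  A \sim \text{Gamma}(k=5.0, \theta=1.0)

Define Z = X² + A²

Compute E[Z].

E[Z] = E[X²] + E[A²]
E[X²] = Var(X) + E[X]² = 0.75 + 6.25 = 7
E[A²] = Var(A) + E[A]² = 5 + 25 = 30
E[Z] = 7 + 30 = 37

37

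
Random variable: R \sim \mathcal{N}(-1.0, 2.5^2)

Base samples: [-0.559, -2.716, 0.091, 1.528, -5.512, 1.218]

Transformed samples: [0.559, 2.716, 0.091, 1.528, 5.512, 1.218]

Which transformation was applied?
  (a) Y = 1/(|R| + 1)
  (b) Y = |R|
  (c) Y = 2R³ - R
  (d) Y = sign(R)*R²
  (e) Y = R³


Checking option (b) Y = |R|:
  R = -0.559 -> Y = 0.559 ✓
  R = -2.716 -> Y = 2.716 ✓
  R = 0.091 -> Y = 0.091 ✓
All samples match this transformation.

(b) |R|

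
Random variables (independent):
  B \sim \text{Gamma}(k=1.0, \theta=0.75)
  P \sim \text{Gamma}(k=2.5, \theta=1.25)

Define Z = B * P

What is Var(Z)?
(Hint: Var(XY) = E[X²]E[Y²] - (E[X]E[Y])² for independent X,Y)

Var(XY) = E[X²]E[Y²] - (E[X]E[Y])²
E[B] = 0.75, Var(B) = 0.5625
E[P] = 3.125, Var(P) = 3.90625
E[B²] = 0.5625 + 0.75² = 1.125
E[P²] = 3.90625 + 3.125² = 13.671875
Var(Z) = 1.125*13.671875 - (0.75*3.125)²
= 15.380859 - 5.4931641 = 9.8876953

9.8876953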